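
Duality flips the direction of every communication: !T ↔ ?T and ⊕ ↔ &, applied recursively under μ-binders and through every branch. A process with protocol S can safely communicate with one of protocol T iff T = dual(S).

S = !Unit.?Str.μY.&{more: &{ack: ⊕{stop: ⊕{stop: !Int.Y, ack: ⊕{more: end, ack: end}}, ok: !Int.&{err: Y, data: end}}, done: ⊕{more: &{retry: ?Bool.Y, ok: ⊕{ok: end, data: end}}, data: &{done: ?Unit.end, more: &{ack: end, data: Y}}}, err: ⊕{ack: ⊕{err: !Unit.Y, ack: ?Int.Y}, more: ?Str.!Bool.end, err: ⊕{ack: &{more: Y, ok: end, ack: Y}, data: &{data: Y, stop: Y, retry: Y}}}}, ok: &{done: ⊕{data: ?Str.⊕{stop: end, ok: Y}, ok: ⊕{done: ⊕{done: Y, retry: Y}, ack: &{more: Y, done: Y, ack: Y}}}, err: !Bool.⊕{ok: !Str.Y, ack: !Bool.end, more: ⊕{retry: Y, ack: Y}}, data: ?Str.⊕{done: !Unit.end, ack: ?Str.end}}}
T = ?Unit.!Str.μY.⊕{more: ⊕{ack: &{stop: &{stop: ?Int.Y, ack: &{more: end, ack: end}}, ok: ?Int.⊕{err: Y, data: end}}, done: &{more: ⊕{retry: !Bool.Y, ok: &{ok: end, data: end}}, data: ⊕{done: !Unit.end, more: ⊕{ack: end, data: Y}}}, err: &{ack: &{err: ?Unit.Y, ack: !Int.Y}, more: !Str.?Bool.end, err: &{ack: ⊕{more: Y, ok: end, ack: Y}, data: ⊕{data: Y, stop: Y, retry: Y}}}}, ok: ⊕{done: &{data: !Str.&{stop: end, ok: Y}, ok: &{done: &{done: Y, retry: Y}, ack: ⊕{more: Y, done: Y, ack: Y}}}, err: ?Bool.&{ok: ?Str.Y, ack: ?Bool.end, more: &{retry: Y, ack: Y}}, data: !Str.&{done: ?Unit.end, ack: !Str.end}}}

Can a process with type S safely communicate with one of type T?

YES

!Unit vs ?Unit  ✓
  ?Str vs !Str  ✓
    μY vs μY  ✓ (binder kept)
      &{more,ok} vs ⊕{more,ok}  ✓ labels match
        [more]
          &{ack,done,err} vs ⊕{ack,done,err}  ✓ labels match
            [ack]
              ⊕{stop,ok} vs &{stop,ok}  ✓ labels match
                [stop]
                  ⊕{stop,ack} vs &{stop,ack}  ✓ labels match
                    [stop]
                      !Int vs ?Int  ✓
                        Y vs Y  ✓
                    [ack]
                      ⊕{more,ack} vs &{more,ack}  ✓ labels match
                        [more]
                          end vs end  ✓
                        [ack]
                          end vs end  ✓
                [ok]
                  !Int vs ?Int  ✓
                    &{err,data} vs ⊕{err,data}  ✓ labels match
                      [err]
                        Y vs Y  ✓
                      [data]
                        end vs end  ✓
            [done]
              ⊕{more,data} vs &{more,data}  ✓ labels match
                [more]
                  &{retry,ok} vs ⊕{retry,ok}  ✓ labels match
                    [retry]
                      ?Bool vs !Bool  ✓
                        Y vs Y  ✓
                    [ok]
                      ⊕{ok,data} vs &{ok,data}  ✓ labels match
                        [ok]
                          end vs end  ✓
                        [data]
                          end vs end  ✓
                [data]
                  &{done,more} vs ⊕{done,more}  ✓ labels match
                    [done]
                      ?Unit vs !Unit  ✓
                        end vs end  ✓
                    [more]
                      &{ack,data} vs ⊕{ack,data}  ✓ labels match
                        [ack]
                          end vs end  ✓
                        [data]
                          Y vs Y  ✓
            [err]
              ⊕{ack,more,err} vs &{ack,more,err}  ✓ labels match
                [ack]
                  ⊕{err,ack} vs &{err,ack}  ✓ labels match
                    [err]
                      !Unit vs ?Unit  ✓
                        Y vs Y  ✓
                    [ack]
                      ?Int vs !Int  ✓
                        Y vs Y  ✓
                [more]
                  ?Str vs !Str  ✓
                    !Bool vs ?Bool  ✓
                      end vs end  ✓
                [err]
                  ⊕{ack,data} vs &{ack,data}  ✓ labels match
                    [ack]
                      &{more,ok,ack} vs ⊕{more,ok,ack}  ✓ labels match
                        [more]
                          Y vs Y  ✓
                        [ok]
                          end vs end  ✓
                        [ack]
                          Y vs Y  ✓
                    [data]
                      &{data,stop,retry} vs ⊕{data,stop,retry}  ✓ labels match
                        [data]
                          Y vs Y  ✓
                        [stop]
                          Y vs Y  ✓
                        [retry]
                          Y vs Y  ✓
        [ok]
          &{done,err,data} vs ⊕{done,err,data}  ✓ labels match
            [done]
              ⊕{data,ok} vs &{data,ok}  ✓ labels match
                [data]
                  ?Str vs !Str  ✓
                    ⊕{stop,ok} vs &{stop,ok}  ✓ labels match
                      [stop]
                        end vs end  ✓
                      [ok]
                        Y vs Y  ✓
                [ok]
                  ⊕{done,ack} vs &{done,ack}  ✓ labels match
                    [done]
                      ⊕{done,retry} vs &{done,retry}  ✓ labels match
                        [done]
                          Y vs Y  ✓
                        [retry]
                          Y vs Y  ✓
                    [ack]
                      &{more,done,ack} vs ⊕{more,done,ack}  ✓ labels match
                        [more]
                          Y vs Y  ✓
                        [done]
                          Y vs Y  ✓
                        [ack]
                          Y vs Y  ✓
            [err]
              !Bool vs ?Bool  ✓
                ⊕{ok,ack,more} vs &{ok,ack,more}  ✓ labels match
                  [ok]
                    !Str vs ?Str  ✓
                      Y vs Y  ✓
                  [ack]
                    !Bool vs ?Bool  ✓
                      end vs end  ✓
                  [more]
                    ⊕{retry,ack} vs &{retry,ack}  ✓ labels match
                      [retry]
                        Y vs Y  ✓
                      [ack]
                        Y vs Y  ✓
            [data]
              ?Str vs !Str  ✓
                ⊕{done,ack} vs &{done,ack}  ✓ labels match
                  [done]
                    !Unit vs ?Unit  ✓
                      end vs end  ✓
                  [ack]
                    ?Str vs !Str  ✓
                      end vs end  ✓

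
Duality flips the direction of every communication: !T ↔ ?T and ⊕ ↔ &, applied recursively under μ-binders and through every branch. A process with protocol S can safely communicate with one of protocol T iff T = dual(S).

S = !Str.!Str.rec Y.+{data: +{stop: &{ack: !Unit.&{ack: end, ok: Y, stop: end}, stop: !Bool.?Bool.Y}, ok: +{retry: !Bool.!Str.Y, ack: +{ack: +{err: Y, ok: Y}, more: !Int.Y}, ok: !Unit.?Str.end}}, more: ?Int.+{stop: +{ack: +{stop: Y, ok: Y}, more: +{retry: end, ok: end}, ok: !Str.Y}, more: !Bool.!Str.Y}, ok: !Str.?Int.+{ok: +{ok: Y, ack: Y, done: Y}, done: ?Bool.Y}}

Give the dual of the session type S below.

!Str ↦ ?Str
  !Str ↦ ?Str
    rec Y ↦ rec Y  (rec unchanged)
      +{data,more,ok} ↦ &{data,more,ok}  (internal→external)
        • data:
          +{stop,ok} ↦ &{stop,ok}  (internal→external)
            • stop:
              &{ack,stop} ↦ +{ack,stop}  (&→⊕)
                • ack:
                  !Unit ↦ ?Unit
                    &{ack,ok,stop} ↦ +{ack,ok,stop}  (&→⊕)
                      • ack:
                        end ↦ end
                      • ok:
                        Y ↦ Y
                      • stop:
                        end ↦ end
                • stop:
                  !Bool ↦ ?Bool
                    ?Bool ↦ !Bool
                      Y ↦ Y
            • ok:
              +{retry,ack,ok} ↦ &{retry,ack,ok}  (internal→external)
                • retry:
                  !Bool ↦ ?Bool
                    !Str ↦ ?Str
                      Y ↦ Y
                • ack:
                  +{ack,more} ↦ &{ack,more}  (internal→external)
                    • ack:
                      +{err,ok} ↦ &{err,ok}  (internal→external)
                        • err:
                          Y ↦ Y
                        • ok:
                          Y ↦ Y
                    • more:
                      !Int ↦ ?Int
                        Y ↦ Y
                • ok:
                  !Unit ↦ ?Unit
                    ?Str ↦ !Str
                      end ↦ end
        • more:
          ?Int ↦ !Int
            +{stop,more} ↦ &{stop,more}  (internal→external)
              • stop:
                +{ack,more,ok} ↦ &{ack,more,ok}  (internal→external)
                  • ack:
                    +{stop,ok} ↦ &{stop,ok}  (internal→external)
                      • stop:
                        Y ↦ Y
                      • ok:
                        Y ↦ Y
                  • more:
                    +{retry,ok} ↦ &{retry,ok}  (internal→external)
                      • retry:
                        end ↦ end
                      • ok:
                        end ↦ end
                  • ok:
                    !Str ↦ ?Str
                      Y ↦ Y
              • more:
                !Bool ↦ ?Bool
                  !Str ↦ ?Str
                    Y ↦ Y
        • ok:
          !Str ↦ ?Str
            ?Int ↦ !Int
              +{ok,done} ↦ &{ok,done}  (internal→external)
                • ok:
                  +{ok,ack,done} ↦ &{ok,ack,done}  (internal→external)
                    • ok:
                      Y ↦ Y
                    • ack:
                      Y ↦ Y
                    • done:
                      Y ↦ Y
                • done:
                  ?Bool ↦ !Bool
                    Y ↦ Y

?Str.?Str.rec Y.&{data: &{stop: +{ack: ?Unit.+{ack: end, ok: Y, stop: end}, stop: ?Bool.!Bool.Y}, ok: &{retry: ?Bool.?Str.Y, ack: &{ack: &{err: Y, ok: Y}, more: ?Int.Y}, ok: ?Unit.!Str.end}}, more: !Int.&{stop: &{ack: &{stop: Y, ok: Y}, more: &{retry: end, ok: end}, ok: ?Str.Y}, more: ?Bool.?Str.Y}, ok: ?Str.!Int.&{ok: &{ok: Y, ack: Y, done: Y}, done: !Bool.Y}}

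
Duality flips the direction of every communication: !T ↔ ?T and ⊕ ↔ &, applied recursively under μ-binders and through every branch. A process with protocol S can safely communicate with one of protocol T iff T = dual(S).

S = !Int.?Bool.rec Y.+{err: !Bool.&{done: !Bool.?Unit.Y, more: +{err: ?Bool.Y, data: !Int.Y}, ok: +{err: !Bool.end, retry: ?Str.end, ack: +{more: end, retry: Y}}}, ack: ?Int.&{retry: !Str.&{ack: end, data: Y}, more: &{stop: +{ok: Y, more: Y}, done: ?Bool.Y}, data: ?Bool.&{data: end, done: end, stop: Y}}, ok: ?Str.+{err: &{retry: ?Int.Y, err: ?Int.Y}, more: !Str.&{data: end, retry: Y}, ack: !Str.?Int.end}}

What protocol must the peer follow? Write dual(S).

?Int.!Bool.rec Y.&{err: ?Bool.+{done: ?Bool.!Unit.Y, more: &{err: !Bool.Y, data: ?Int.Y}, ok: &{err: ?Bool.end, retry: !Str.end, ack: &{more: end, retry: Y}}}, ack: !Int.+{retry: ?Str.+{ack: end, data: Y}, more: +{stop: &{ok: Y, more: Y}, done: !Bool.Y}, data: !Bool.+{data: end, done: end, stop: Y}}, ok: !Str.&{err: +{retry: !Int.Y, err: !Int.Y}, more: ?Str.+{data: end, retry: Y}, ack: ?Str.!Int.end}}

!Int ↦ ?Int
  ?Bool ↦ !Bool
    rec Y ↦ rec Y  (μ self-dual)
      +{err,ack,ok} ↦ &{err,ack,ok}  (⊕→&)
        case err:
          !Bool ↦ ?Bool
            &{done,more,ok} ↦ +{done,more,ok}  (offer→select)
              case done:
                !Bool ↦ ?Bool
                  ?Unit ↦ !Unit
                    dual(Y) = Y
              case more:
                +{err,data} ↦ &{err,data}  (⊕→&)
                  case err:
                    ?Bool ↦ !Bool
                      dual(Y) = Y
                  case data:
                    !Int ↦ ?Int
                      dual(Y) = Y
              case ok:
                +{err,retry,ack} ↦ &{err,retry,ack}  (⊕→&)
                  case err:
                    !Bool ↦ ?Bool
                      dual(end) = end
                  case retry:
                    ?Str ↦ !Str
                      dual(end) = end
                  case ack:
                    +{more,retry} ↦ &{more,retry}  (⊕→&)
                      case more:
                        dual(end) = end
                      case retry:
                        dual(Y) = Y
        case ack:
          ?Int ↦ !Int
            &{retry,more,data} ↦ +{retry,more,data}  (offer→select)
              case retry:
                !Str ↦ ?Str
                  &{ack,data} ↦ +{ack,data}  (offer→select)
                    case ack:
                      dual(end) = end
                    case data:
                      dual(Y) = Y
              case more:
                &{stop,done} ↦ +{stop,done}  (offer→select)
                  case stop:
                    +{ok,more} ↦ &{ok,more}  (⊕→&)
                      case ok:
                        dual(Y) = Y
                      case more:
                        dual(Y) = Y
                  case done:
                    ?Bool ↦ !Bool
                      dual(Y) = Y
              case data:
                ?Bool ↦ !Bool
                  &{data,done,stop} ↦ +{data,done,stop}  (offer→select)
                    case data:
                      dual(end) = end
                    case done:
                      dual(end) = end
                    case stop:
                      dual(Y) = Y
        case ok:
          ?Str ↦ !Str
            +{err,more,ack} ↦ &{err,more,ack}  (⊕→&)
              case err:
                &{retry,err} ↦ +{retry,err}  (offer→select)
                  case retry:
                    ?Int ↦ !Int
                      dual(Y) = Y
                  case err:
                    ?Int ↦ !Int
                      dual(Y) = Y
              case more:
                !Str ↦ ?Str
                  &{data,retry} ↦ +{data,retry}  (offer→select)
                    case data:
                      dual(end) = end
                    case retry:
                      dual(Y) = Y
              case ack:
                !Str ↦ ?Str
                  ?Int ↦ !Int
                    dual(end) = end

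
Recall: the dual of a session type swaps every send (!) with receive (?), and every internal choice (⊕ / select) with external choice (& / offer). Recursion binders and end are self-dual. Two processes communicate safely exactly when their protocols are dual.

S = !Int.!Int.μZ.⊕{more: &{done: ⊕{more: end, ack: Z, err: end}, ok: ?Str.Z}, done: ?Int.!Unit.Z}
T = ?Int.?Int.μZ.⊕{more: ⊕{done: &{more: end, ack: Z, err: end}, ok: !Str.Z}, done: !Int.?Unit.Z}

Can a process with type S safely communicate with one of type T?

NO

!Int ‖ ?Int  ✓
  !Int ‖ ?Int  ✓
    μZ ‖ μZ  ✓ (μ self-dual)
      ⊕{more,done} ‖ ⊕{more,done}  ✗ choice polarity not flipped — not dual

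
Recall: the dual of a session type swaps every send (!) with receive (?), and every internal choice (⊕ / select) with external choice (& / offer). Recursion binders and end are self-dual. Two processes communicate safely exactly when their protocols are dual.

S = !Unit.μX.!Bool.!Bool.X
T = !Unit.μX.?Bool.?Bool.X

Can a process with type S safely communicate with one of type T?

NO

!Unit ‖ !Unit  ✗ same direction on both sides — not dual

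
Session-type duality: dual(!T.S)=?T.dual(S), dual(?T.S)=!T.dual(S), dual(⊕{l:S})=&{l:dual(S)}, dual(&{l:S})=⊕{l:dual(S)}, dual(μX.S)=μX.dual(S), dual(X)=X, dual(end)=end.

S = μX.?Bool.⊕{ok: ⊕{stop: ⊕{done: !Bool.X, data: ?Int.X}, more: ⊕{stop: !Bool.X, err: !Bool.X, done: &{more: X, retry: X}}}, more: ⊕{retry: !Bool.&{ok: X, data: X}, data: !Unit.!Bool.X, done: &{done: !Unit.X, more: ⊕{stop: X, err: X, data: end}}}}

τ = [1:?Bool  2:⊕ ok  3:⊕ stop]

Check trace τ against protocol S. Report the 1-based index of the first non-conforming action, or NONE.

NONE

step 1: ?Bool  ok  state: ⊕{ok: ⊕{stop: ⊕{done: !Bool.μX.…, data: ?Int.μX.…}, more: ⊕{stop: !Bool.μX.…, err: !Bool.μX.…, done: &{more: μX.…, retry: μX.…}}}, more: ⊕{retry: !Bool.&{ok: μX.…, data: μX.…}, data: !Unit.!Bool.μX.…, done: &{done: !Unit.μX.…, more: ⊕{stop: μX.…, err: μX.…, data: end}}}}
step 2: ⊕ ok  ok  state: ⊕{stop: ⊕{done: !Bool.μX.…, data: ?Int.μX.…}, more: ⊕{stop: !Bool.μX.…, err: !Bool.μX.…, done: &{more: μX.…, retry: μX.…}}}
step 3: ⊕ stop  ok  state: ⊕{done: !Bool.μX.…, data: ?Int.μX.…}
trace exhausted — no violation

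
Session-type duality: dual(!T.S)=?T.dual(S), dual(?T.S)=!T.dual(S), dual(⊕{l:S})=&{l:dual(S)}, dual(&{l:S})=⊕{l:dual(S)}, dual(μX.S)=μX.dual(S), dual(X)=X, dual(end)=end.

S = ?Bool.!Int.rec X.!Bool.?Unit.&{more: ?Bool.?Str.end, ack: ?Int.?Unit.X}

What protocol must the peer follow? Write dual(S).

?Bool ↦ !Bool
  !Int ↦ ?Int
    rec X ↦ rec X  (rec unchanged)
      !Bool ↦ ?Bool
        ?Unit ↦ !Unit
          &{more,ack} ↦ +{more,ack}  (offer→select)
            [more]
              ?Bool ↦ !Bool
                ?Str ↦ !Str
                  end self-dual
            [ack]
              ?Int ↦ !Int
                ?Unit ↦ !Unit
                  X self-dual

!Bool.?Int.rec X.?Bool.!Unit.+{more: !Bool.!Str.end, ack: !Int.!Unit.X}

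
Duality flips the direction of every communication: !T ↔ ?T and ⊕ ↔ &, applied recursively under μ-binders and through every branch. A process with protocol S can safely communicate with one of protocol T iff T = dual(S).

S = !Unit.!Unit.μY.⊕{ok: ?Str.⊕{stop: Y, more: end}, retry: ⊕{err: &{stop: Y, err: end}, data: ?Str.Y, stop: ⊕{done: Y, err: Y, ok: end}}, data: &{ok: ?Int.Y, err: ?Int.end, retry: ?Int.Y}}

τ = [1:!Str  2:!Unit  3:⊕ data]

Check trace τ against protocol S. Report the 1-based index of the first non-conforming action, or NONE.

[1] got !Str, protocol expects !Unit  ✗

1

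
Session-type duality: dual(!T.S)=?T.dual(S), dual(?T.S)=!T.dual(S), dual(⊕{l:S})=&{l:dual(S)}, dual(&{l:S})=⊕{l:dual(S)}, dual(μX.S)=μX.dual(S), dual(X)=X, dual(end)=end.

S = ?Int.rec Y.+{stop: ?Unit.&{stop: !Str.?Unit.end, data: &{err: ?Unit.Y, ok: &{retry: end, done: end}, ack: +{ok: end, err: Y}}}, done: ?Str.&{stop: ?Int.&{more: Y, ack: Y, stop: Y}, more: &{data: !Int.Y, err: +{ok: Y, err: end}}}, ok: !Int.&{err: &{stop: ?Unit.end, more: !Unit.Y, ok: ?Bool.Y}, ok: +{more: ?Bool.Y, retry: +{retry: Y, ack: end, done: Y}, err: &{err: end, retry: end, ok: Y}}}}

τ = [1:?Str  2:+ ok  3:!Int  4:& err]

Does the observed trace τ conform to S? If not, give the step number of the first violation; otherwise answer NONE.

step 1: got ?Str, protocol expects ?Int  ✗

1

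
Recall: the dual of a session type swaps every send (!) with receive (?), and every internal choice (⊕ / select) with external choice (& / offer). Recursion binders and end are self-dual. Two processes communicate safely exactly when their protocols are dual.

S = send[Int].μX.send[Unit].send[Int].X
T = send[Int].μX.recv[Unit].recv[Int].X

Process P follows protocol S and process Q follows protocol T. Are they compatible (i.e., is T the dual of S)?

send[Int] | send[Int]  ✗ same direction on both sides — not dual

NO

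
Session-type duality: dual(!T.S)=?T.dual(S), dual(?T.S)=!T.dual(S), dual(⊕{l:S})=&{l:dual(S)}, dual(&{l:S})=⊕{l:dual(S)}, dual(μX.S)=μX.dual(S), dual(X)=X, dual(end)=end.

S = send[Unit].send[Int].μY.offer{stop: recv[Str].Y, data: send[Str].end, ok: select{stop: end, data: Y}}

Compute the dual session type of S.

send[Unit] → recv[Unit]
  send[Int] → recv[Int]
    μY → μY  (μ self-dual)
      offer{stop,data,ok} → select{stop,data,ok}  (external→internal)
        case stop:
          recv[Str] → send[Str]
            Y ↦ Y
        case data:
          send[Str] → recv[Str]
            end ↦ end
        case ok:
          select{stop,data} → offer{stop,data}  (select→offer)
            case stop:
              end ↦ end
            case data:
              Y ↦ Y

recv[Unit].recv[Int].μY.select{stop: send[Str].Y, data: recv[Str].end, ok: offer{stop: end, data: Y}}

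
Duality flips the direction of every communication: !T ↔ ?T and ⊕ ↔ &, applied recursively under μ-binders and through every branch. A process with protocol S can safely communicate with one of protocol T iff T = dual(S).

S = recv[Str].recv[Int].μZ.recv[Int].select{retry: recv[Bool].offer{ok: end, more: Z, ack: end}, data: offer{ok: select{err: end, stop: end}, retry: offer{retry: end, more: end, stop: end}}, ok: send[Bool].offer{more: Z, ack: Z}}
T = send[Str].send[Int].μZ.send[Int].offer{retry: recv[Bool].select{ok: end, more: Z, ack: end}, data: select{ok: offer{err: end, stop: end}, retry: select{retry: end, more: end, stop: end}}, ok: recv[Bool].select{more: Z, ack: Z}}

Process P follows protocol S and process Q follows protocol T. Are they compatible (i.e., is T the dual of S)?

recv[Str] | send[Str]  ✓
  recv[Int] | send[Int]  ✓
    μZ | μZ  ✓ (μ self-dual)
      recv[Int] | send[Int]  ✓
        select{retry,data,ok} | offer{retry,data,ok}  ✓ same labels
          case retry:
            recv[Bool] | recv[Bool]  ✗ same direction on both sides — not dual

NO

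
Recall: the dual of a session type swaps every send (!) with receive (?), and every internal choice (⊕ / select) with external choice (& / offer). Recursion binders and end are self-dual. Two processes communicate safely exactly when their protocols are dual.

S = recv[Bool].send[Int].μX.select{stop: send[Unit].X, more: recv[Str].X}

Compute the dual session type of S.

recv[Bool] → send[Bool]
  send[Int] → recv[Int]
    μX → μX  (binder kept)
      select{stop,more} → offer{stop,more}  (select→offer)
        [stop]
          send[Unit] → recv[Unit]
            X self-dual
        [more]
          recv[Str] → send[Str]
            X self-dual

send[Bool].recv[Int].μX.offer{stop: recv[Unit].X, more: send[Str].X}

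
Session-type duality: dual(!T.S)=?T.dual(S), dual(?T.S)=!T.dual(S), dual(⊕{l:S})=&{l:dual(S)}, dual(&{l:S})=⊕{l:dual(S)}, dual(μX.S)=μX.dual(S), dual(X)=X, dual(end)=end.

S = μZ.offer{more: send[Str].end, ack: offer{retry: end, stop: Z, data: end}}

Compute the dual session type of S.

μZ.select{more: recv[Str].end, ack: select{retry: end, stop: Z, data: end}}

μZ ↦ μZ  (binder kept)
  offer{more,ack} ↦ select{more,ack}  (external→internal)
    [more]
      send[Str] ↦ recv[Str]
        dual(end) = end
    [ack]
      offer{retry,stop,data} ↦ select{retry,stop,data}  (external→internal)
        [retry]
          dual(end) = end
        [stop]
          dual(Z) = Z
        [data]
          dual(end) = end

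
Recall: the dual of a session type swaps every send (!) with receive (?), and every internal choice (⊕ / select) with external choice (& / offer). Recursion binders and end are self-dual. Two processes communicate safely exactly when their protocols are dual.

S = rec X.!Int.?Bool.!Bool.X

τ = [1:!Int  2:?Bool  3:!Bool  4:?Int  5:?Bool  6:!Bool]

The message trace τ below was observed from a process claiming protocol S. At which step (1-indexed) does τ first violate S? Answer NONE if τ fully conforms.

4

step 1: !Int  ✓  cont: ?Bool.!Bool.rec X.…
step 2: ?Bool  ✓  cont: !Bool.rec X.…
step 3: !Bool  ✓  cont: rec X.…
step 4: got ?Int, protocol expects !Int  ✗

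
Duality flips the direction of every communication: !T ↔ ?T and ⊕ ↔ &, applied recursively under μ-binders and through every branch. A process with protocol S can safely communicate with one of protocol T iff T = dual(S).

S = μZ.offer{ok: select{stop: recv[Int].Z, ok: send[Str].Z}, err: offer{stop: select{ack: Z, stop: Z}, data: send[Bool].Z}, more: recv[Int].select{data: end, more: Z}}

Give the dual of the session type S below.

μZ.select{ok: offer{stop: send[Int].Z, ok: recv[Str].Z}, err: select{stop: offer{ack: Z, stop: Z}, data: recv[Bool].Z}, more: send[Int].offer{data: end, more: Z}}

μZ ↦ μZ  (binder kept)
  offer{ok,err,more} ↦ select{ok,err,more}  (offer→select)
    • ok:
      select{stop,ok} ↦ offer{stop,ok}  (internal→external)
        • stop:
          recv[Int] ↦ send[Int]
            dual(Z) = Z
        • ok:
          send[Str] ↦ recv[Str]
            dual(Z) = Z
    • err:
      offer{stop,data} ↦ select{stop,data}  (offer→select)
        • stop:
          select{ack,stop} ↦ offer{ack,stop}  (internal→external)
            • ack:
              dual(Z) = Z
            • stop:
              dual(Z) = Z
        • data:
          send[Bool] ↦ recv[Bool]
            dual(Z) = Z
    • more:
      recv[Int] ↦ send[Int]
        select{data,more} ↦ offer{data,more}  (internal→external)
          • data:
            dual(end) = end
          • more:
            dual(Z) = Z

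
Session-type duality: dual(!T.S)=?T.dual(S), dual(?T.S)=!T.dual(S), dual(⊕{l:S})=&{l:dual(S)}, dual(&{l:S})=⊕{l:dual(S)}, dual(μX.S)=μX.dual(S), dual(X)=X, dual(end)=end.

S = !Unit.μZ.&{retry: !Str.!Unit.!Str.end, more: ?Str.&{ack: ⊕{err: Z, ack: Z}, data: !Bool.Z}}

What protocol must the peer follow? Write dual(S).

!Unit → ?Unit
  μZ → μZ  (rec unchanged)
    &{retry,more} → ⊕{retry,more}  (&→⊕)
      [retry]
        !Str → ?Str
          !Unit → ?Unit
            !Str → ?Str
              end self-dual
      [more]
        ?Str → !Str
          &{ack,data} → ⊕{ack,data}  (&→⊕)
            [ack]
              ⊕{err,ack} → &{err,ack}  (internal→external)
                [err]
                  Z self-dual
                [ack]
                  Z self-dual
            [data]
              !Bool → ?Bool
                Z self-dual

?Unit.μZ.⊕{retry: ?Str.?Unit.?Str.end, more: !Str.⊕{ack: &{err: Z, ack: Z}, data: ?Bool.Z}}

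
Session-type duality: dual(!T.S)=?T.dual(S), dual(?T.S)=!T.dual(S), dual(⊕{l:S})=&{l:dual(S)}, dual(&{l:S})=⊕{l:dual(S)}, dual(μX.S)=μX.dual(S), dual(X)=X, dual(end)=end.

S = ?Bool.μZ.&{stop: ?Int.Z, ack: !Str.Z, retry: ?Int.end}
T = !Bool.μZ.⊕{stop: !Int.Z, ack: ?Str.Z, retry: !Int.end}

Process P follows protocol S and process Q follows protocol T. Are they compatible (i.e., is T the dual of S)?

?Bool | !Bool  ok
  μZ | μZ  ok (μ self-dual)
    &{stop,ack,retry} | ⊕{stop,ack,retry}  ok label sets agree
      case stop:
        ?Int | !Int  ok
          Z | Z  ok
      case ack:
        !Str | ?Str  ok
          Z | Z  ok
      case retry:
        ?Int | !Int  ok
          end | end  ok

YES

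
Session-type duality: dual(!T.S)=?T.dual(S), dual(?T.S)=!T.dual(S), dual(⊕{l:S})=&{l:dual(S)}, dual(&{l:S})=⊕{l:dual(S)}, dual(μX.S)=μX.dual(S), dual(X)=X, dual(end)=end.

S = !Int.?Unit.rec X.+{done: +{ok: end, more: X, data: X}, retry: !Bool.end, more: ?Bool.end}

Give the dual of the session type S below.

?Int.!Unit.rec X.&{done: &{ok: end, more: X, data: X}, retry: ?Bool.end, more: !Bool.end}

!Int = ?Int
  ?Unit = !Unit
    rec X = rec X  (rec unchanged)
      +{done,retry,more} = &{done,retry,more}  (internal→external)
        case done:
          +{ok,more,data} = &{ok,more,data}  (internal→external)
            case ok:
              dual(end) = end
            case more:
              dual(X) = X
            case data:
              dual(X) = X
        case retry:
          !Bool = ?Bool
            dual(end) = end
        case more:
          ?Bool = !Bool
            dual(end) = end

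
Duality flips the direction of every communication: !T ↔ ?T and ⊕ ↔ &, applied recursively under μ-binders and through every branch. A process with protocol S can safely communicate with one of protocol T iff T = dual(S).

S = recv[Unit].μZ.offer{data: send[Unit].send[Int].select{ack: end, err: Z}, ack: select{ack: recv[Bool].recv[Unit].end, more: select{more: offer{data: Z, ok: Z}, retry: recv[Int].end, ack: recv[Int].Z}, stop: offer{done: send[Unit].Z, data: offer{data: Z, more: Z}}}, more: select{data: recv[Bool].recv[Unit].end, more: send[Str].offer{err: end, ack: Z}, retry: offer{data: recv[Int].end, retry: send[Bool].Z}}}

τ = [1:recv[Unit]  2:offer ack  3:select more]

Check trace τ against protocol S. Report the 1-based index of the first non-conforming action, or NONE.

step 1: recv[Unit]  match  cont: μZ.…
step 2: offer ack  match  cont: select{ack: recv[Bool].recv[Unit].end, more: select{more: offer{data: μZ.…, ok: μZ.…}, retry: recv[Int].end, ack: recv[Int].μZ.…}, stop: offer{done: send[Unit].μZ.…, data: offer{data: μZ.…, more: μZ.…}}}
step 3: select more  match  cont: select{more: offer{data: μZ.…, ok: μZ.…}, retry: recv[Int].end, ack: recv[Int].μZ.…}
trace exhausted — no violation

NONE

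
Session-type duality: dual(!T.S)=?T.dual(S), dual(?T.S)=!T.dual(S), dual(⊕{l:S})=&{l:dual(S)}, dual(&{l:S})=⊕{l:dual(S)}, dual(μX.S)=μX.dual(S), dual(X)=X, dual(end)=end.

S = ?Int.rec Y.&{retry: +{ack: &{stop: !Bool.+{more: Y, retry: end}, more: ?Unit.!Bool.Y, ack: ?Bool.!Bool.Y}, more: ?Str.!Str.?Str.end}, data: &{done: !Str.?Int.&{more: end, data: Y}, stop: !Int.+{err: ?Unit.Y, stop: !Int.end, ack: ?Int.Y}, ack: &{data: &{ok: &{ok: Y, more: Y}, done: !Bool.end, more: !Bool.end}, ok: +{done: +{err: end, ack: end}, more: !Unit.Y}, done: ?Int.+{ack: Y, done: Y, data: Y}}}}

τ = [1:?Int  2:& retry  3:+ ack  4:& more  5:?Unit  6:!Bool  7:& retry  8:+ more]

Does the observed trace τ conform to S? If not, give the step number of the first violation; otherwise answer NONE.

NONE

[1] ?Int  ok  cont: rec Y.…
[2] & retry  ok  cont: +{ack: &{stop: !Bool.+{more: rec Y.…, retry: end}, more: ?Unit.!Bool.rec Y.…, ack: ?Bool.!Bool.rec Y.…}, more: ?Str.!Str.?Str.end}
[3] + ack  ok  cont: &{stop: !Bool.+{more: rec Y.…, retry: end}, more: ?Unit.!Bool.rec Y.…, ack: ?Bool.!Bool.rec Y.…}
[4] & more  ok  cont: ?Unit.!Bool.rec Y.…
[5] ?Unit  ok  cont: !Bool.rec Y.…
[6] !Bool  ok  cont: rec Y.…
[7] & retry  ok  cont: +{ack: &{stop: !Bool.+{more: rec Y.…, retry: end}, more: ?Unit.!Bool.rec Y.…, ack: ?Bool.!Bool.rec Y.…}, more: ?Str.!Str.?Str.end}
[8] + more  ok  cont: ?Str.!Str.?Str.end
τ conforms to S (length 8)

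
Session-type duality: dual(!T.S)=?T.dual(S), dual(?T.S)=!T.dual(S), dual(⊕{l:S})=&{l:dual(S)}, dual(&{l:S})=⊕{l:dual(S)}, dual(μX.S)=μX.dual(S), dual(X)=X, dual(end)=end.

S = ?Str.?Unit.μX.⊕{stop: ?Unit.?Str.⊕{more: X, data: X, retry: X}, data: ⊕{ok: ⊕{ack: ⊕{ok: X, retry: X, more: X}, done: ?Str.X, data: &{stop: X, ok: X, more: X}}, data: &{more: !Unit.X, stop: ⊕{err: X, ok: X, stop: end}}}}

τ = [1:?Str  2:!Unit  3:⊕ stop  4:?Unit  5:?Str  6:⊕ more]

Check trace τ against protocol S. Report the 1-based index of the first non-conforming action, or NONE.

@1 ?Str  ✓  now at ?Unit.μX.…
@2 got !Unit, protocol expects ?Unit  ✗

2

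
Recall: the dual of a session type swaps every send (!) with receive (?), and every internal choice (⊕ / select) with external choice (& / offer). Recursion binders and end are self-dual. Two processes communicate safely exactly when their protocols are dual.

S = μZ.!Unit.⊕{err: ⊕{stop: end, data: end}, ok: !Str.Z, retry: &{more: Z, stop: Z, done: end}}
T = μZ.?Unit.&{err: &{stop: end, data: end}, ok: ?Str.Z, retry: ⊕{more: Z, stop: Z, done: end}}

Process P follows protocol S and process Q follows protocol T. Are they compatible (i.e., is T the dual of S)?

YES

μZ | μZ  ok (rec unchanged)
  !Unit | ?Unit  ok
    ⊕{err,ok,retry} | &{err,ok,retry}  ok label sets agree
      [err]
        ⊕{stop,data} | &{stop,data}  ok label sets agree
          [stop]
            end | end  ok
          [data]
            end | end  ok
      [ok]
        !Str | ?Str  ok
          Z | Z  ok
      [retry]
        &{more,stop,done} | ⊕{more,stop,done}  ok label sets agree
          [more]
            Z | Z  ok
          [stop]
            Z | Z  ok
          [done]
            end | end  ok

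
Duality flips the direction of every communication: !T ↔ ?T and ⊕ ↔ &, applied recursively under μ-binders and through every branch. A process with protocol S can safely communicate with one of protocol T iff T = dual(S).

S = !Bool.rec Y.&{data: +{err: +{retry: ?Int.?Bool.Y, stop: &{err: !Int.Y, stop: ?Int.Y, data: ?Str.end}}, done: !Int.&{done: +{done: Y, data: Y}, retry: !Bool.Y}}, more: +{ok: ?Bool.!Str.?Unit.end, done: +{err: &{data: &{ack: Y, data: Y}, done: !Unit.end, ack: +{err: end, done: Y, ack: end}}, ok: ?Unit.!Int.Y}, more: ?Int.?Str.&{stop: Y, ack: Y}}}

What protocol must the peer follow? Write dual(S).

?Bool.rec Y.+{data: &{err: &{retry: !Int.!Bool.Y, stop: +{err: ?Int.Y, stop: !Int.Y, data: !Str.end}}, done: ?Int.+{done: &{done: Y, data: Y}, retry: ?Bool.Y}}, more: &{ok: !Bool.?Str.!Unit.end, done: &{err: +{data: +{ack: Y, data: Y}, done: ?Unit.end, ack: &{err: end, done: Y, ack: end}}, ok: !Unit.?Int.Y}, more: !Int.!Str.+{stop: Y, ack: Y}}}

!Bool ↦ ?Bool
  rec Y ↦ rec Y  (rec unchanged)
    &{data,more} ↦ +{data,more}  (offer→select)
      [data]
        +{err,done} ↦ &{err,done}  (select→offer)
          [err]
            +{retry,stop} ↦ &{retry,stop}  (select→offer)
              [retry]
                ?Int ↦ !Int
                  ?Bool ↦ !Bool
                    dual(Y) = Y
              [stop]
                &{err,stop,data} ↦ +{err,stop,data}  (offer→select)
                  [err]
                    !Int ↦ ?Int
                      dual(Y) = Y
                  [stop]
                    ?Int ↦ !Int
                      dual(Y) = Y
                  [data]
                    ?Str ↦ !Str
                      dual(end) = end
          [done]
            !Int ↦ ?Int
              &{done,retry} ↦ +{done,retry}  (offer→select)
                [done]
                  +{done,data} ↦ &{done,data}  (select→offer)
                    [done]
                      dual(Y) = Y
                    [data]
                      dual(Y) = Y
                [retry]
                  !Bool ↦ ?Bool
                    dual(Y) = Y
      [more]
        +{ok,done,more} ↦ &{ok,done,more}  (select→offer)
          [ok]
            ?Bool ↦ !Bool
              !Str ↦ ?Str
                ?Unit ↦ !Unit
                  dual(end) = end
          [done]
            +{err,ok} ↦ &{err,ok}  (select→offer)
              [err]
                &{data,done,ack} ↦ +{data,done,ack}  (offer→select)
                  [data]
                    &{ack,data} ↦ +{ack,data}  (offer→select)
                      [ack]
                        dual(Y) = Y
                      [data]
                        dual(Y) = Y
                  [done]
                    !Unit ↦ ?Unit
                      dual(end) = end
                  [ack]
                    +{err,done,ack} ↦ &{err,done,ack}  (select→offer)
                      [err]
                        dual(end) = end
                      [done]
                        dual(Y) = Y
                      [ack]
                        dual(end) = end
              [ok]
                ?Unit ↦ !Unit
                  !Int ↦ ?Int
                    dual(Y) = Y
          [more]
            ?Int ↦ !Int
              ?Str ↦ !Str
                &{stop,ack} ↦ +{stop,ack}  (offer→select)
                  [stop]
                    dual(Y) = Y
                  [ack]
                    dual(Y) = Y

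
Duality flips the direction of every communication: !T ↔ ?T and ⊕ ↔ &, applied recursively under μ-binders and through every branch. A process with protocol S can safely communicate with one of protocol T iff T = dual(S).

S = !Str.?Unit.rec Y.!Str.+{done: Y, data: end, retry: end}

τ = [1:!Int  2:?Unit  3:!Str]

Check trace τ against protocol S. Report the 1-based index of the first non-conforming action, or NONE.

@1 got !Int, protocol expects !Str  ✗

1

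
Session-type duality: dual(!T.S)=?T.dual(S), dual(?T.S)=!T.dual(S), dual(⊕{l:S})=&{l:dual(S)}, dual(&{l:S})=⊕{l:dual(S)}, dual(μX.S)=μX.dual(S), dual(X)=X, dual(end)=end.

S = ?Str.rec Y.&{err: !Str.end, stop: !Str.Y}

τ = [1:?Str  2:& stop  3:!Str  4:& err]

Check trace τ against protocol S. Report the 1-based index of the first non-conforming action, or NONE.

@1 ?Str  ok  cont: rec Y.…
@2 & stop  ok  cont: !Str.rec Y.…
@3 !Str  ok  cont: rec Y.…
@4 & err  ok  cont: !Str.end
τ conforms to S (length 4)

NONE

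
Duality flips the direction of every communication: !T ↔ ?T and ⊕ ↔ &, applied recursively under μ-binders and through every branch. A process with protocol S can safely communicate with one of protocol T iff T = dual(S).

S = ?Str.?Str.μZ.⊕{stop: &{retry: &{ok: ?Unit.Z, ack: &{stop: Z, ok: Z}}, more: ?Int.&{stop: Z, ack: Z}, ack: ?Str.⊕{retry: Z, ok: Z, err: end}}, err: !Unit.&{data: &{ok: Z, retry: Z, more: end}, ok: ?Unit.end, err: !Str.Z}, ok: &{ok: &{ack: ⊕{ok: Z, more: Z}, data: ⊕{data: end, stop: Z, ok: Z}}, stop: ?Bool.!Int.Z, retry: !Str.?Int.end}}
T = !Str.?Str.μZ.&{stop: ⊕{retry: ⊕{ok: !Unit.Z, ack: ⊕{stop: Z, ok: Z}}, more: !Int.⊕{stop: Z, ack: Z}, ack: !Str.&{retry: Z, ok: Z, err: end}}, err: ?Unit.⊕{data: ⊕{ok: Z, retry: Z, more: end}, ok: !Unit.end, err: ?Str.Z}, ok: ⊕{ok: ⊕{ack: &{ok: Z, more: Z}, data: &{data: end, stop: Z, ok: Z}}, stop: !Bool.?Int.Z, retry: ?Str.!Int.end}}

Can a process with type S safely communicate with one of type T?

?Str ‖ !Str  ✓
  ?Str ‖ ?Str  ✗ same direction on both sides — not dual

NO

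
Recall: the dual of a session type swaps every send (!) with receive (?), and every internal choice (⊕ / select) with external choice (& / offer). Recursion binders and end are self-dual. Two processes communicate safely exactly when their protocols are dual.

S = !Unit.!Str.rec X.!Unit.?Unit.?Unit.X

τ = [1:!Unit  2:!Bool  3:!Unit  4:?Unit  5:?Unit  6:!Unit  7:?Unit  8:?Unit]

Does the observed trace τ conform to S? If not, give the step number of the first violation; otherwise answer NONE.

[1] !Unit  ✓  now at !Str.rec X.…
[2] got !Bool, protocol expects !Str  ✗

2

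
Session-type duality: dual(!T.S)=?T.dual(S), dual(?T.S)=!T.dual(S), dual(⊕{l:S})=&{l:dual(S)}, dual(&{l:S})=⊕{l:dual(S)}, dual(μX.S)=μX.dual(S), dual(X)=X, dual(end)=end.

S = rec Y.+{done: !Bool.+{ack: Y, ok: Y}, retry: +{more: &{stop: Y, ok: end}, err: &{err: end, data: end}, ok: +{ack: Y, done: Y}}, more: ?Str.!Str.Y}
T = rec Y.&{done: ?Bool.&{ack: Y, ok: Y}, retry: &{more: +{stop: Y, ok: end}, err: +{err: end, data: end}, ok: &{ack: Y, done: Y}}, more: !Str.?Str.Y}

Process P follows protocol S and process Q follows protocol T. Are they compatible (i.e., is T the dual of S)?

rec Y | rec Y  match (μ self-dual)
  +{done,retry,more} | &{done,retry,more}  match labels match
    case done:
      !Bool | ?Bool  match
        +{ack,ok} | &{ack,ok}  match labels match
          case ack:
            Y | Y  match
          case ok:
            Y | Y  match
    case retry:
      +{more,err,ok} | &{more,err,ok}  match labels match
        case more:
          &{stop,ok} | +{stop,ok}  match labels match
            case stop:
              Y | Y  match
            case ok:
              end | end  match
        case err:
          &{err,data} | +{err,data}  match labels match
            case err:
              end | end  match
            case data:
              end | end  match
        case ok:
          +{ack,done} | &{ack,done}  match labels match
            case ack:
              Y | Y  match
            case done:
              Y | Y  match
    case more:
      ?Str | !Str  match
        !Str | ?Str  match
          Y | Y  match

YES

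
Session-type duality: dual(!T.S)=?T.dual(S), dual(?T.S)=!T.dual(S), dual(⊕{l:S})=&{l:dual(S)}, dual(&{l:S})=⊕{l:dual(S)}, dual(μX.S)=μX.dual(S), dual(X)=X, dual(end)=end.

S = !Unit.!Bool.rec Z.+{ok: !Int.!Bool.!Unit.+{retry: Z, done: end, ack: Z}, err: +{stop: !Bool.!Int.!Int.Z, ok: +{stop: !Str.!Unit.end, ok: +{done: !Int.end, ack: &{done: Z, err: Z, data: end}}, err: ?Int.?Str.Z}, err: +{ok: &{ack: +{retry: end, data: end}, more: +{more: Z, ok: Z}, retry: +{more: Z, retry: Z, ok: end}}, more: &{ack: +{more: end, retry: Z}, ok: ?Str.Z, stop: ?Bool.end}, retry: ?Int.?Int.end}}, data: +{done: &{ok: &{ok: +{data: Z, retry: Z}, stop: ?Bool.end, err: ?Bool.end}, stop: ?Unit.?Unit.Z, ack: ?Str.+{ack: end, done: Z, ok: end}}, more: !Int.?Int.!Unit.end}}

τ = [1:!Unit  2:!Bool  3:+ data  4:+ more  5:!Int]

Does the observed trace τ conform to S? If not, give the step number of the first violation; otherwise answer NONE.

step 1: !Unit  ok  cont: !Bool.rec Z.…
step 2: !Bool  ok  cont: rec Z.…
step 3: + data  ok  cont: +{done: &{ok: &{ok: +{data: rec Z.…, retry: rec Z.…}, stop: ?Bool.end, err: ?Bool.end}, stop: ?Unit.?Unit.rec Z.…, ack: ?Str.+{ack: end, done: rec Z.…, ok: end}}, more: !Int.?Int.!Unit.end}
step 4: + more  ok  cont: !Int.?Int.!Unit.end
step 5: !Int  ok  cont: ?Int.!Unit.end
τ conforms to S (length 5)

NONE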